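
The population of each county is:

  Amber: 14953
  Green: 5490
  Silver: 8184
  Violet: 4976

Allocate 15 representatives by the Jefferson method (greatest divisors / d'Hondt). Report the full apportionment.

Amber=7, Green=2, Silver=4, Violet=2

Standard divisor 33603/15 ≈ 2240.2; standard quotas: Amber 6.675, Green 2.451, Silver 3.653, Violet 2.221.
Rounding down gives 6, 2, 3, 2 = 13 seats, so the divisor must be adjusted.
With modified divisor 2000: modified quotas Amber 7.476, Green 2.745, Silver 4.092, Violet 2.488.
Rounding down: Amber 7, Green 2, Silver 4, Violet 2 (total 15).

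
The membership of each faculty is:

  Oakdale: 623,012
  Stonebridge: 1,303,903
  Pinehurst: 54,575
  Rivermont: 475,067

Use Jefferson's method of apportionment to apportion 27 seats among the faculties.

Standard divisor 2456557/27 ≈ 90983.593; standard quotas: Oakdale 6.848, Stonebridge 14.331, Pinehurst 0.600, Rivermont 5.221.
Rounding down gives 6, 14, 0, 5 = 25 seats, so the divisor must be adjusted.
With modified divisor 84200: modified quotas Oakdale 7.399, Stonebridge 15.486, Pinehurst 0.648, Rivermont 5.642.
Rounding down: Oakdale 7, Stonebridge 15, Pinehurst 0, Rivermont 5 (total 27).

Oakdale: 7; Stonebridge: 15; Pinehurst: 0; Rivermont: 5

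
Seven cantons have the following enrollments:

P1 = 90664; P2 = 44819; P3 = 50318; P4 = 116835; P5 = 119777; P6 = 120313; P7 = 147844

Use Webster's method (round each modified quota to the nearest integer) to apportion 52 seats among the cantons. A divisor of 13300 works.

P1 7; P2 3; P3 4; P4 9; P5 9; P6 9; P7 11

With modified divisor 13300: modified quotas P1 6.817, P2 3.370, P3 3.783, P4 8.785, P5 9.006, P6 9.046, P7 11.116.
Rounding to the nearest integer: P1 7, P2 3, P3 4, P4 9, P5 9, P6 9, P7 11 (total 52).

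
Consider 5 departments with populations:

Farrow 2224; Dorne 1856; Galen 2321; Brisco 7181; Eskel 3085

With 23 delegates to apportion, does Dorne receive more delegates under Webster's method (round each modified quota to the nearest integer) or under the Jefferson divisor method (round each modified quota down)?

Webster: Farrow 3, Dorne 3, Galen 3, Brisco 10, Eskel 4.
Jefferson: Farrow 3, Dorne 2, Galen 3, Brisco 11, Eskel 4.
Dorne gets 3 under Webster and 2 under Jefferson.

Webster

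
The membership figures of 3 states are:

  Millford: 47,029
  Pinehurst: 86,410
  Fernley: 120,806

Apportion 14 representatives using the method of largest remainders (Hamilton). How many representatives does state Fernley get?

7

Standard divisor: 254245 ÷ 14 ≈ 18160.357.
Standard quotas: Millford 2.5897, Pinehurst 4.7582, Fernley 6.6522.
Lower quotas: Millford 2, Pinehurst 4, Fernley 6 (sum 12, leaving 2 seats).
Remainders in descending order: Pinehurst 0.7582, Fernley 0.6522, Millford 0.5897.
The surplus seats go to Pinehurst, Fernley.
Fernley receives 7.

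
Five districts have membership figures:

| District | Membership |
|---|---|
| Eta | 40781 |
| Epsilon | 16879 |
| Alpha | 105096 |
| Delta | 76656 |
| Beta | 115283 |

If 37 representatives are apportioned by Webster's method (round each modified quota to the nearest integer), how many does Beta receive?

Standard divisor 354695/37 ≈ 9586.351; standard quotas: Eta 4.254, Epsilon 1.761, Alpha 10.963, Delta 7.996, Beta 12.026.
Rounding to the nearest integer gives Eta 4, Epsilon 2, Alpha 11, Delta 8, Beta 12 — total 37, matching the house size, so no adjustment is needed.
Beta receives 12.

12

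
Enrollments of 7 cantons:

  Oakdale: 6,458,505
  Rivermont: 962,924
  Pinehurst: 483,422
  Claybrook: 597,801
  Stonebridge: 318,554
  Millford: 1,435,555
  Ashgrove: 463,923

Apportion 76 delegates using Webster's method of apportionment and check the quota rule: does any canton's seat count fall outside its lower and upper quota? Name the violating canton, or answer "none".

Standard quotas: Oakdale 45.785, Rivermont 6.826, Pinehurst 3.427, Claybrook 4.238, Stonebridge 2.258, Millford 10.177, Ashgrove 3.289.
Webster allocation: Oakdale 47, Rivermont 7, Pinehurst 3, Claybrook 4, Stonebridge 2, Millford 10, Ashgrove 3.
Oakdale has quota 45.785 (lower 45, upper 46) but receives 47 — outside the quota interval.

Oakdale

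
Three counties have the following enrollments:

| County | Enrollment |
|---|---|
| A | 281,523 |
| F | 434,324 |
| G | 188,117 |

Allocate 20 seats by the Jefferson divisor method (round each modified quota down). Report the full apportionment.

A 6; F 10; G 4

Standard divisor 903964/20 ≈ 45198.2; standard quotas: A 6.229, F 9.609, G 4.162.
Rounding down gives 6, 9, 4 = 19 seats, so the divisor must be adjusted.
With modified divisor 41800: modified quotas A 6.735, F 10.391, G 4.500.
Rounding down: A 6, F 10, G 4 (total 20).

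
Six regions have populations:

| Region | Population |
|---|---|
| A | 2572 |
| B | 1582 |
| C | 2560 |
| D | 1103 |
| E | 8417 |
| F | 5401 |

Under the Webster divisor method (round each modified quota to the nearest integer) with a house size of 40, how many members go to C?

Standard divisor 21635/40 ≈ 540.875; standard quotas: A 4.755, B 2.925, C 4.733, D 2.039, E 15.562, F 9.986.
Rounding to the nearest integer gives 5, 3, 5, 2, 16, 10 = 41 seats, so the divisor must be adjusted.
With modified divisor 560: modified quotas A 4.593, B 2.825, C 4.571, D 1.970, E 15.030, F 9.645.
Rounding to the nearest integer: A 5, B 3, C 5, D 2, E 15, F 10 (total 40).
C receives 5.

5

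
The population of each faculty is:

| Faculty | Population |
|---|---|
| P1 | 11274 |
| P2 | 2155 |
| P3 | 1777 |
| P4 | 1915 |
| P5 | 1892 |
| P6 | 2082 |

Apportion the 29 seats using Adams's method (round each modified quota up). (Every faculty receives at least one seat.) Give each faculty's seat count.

P1 14, P2 3, P3 3, P4 3, P5 3, P6 3

Standard divisor 21095/29 ≈ 727.414; standard quotas: P1 15.499, P2 2.963, P3 2.443, P4 2.633, P5 2.601, P6 2.862.
Rounding up gives 16, 3, 3, 3, 3, 3 = 31 seats, so the divisor must be adjusted.
With modified divisor 840: modified quotas P1 13.421, P2 2.565, P3 2.115, P4 2.280, P5 2.252, P6 2.479.
Rounding up: P1 14, P2 3, P3 3, P4 3, P5 3, P6 3 (total 29).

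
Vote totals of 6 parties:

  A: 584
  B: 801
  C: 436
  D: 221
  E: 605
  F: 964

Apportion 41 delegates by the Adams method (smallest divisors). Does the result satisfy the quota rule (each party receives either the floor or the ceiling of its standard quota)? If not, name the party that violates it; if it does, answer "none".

none

Standard quotas: A 6.631, B 9.095, C 4.950, D 2.509, E 6.869, F 10.945.
Adams allocation: A 7, B 9, C 5, D 3, E 7, F 10.
Every allocation lies between the lower and upper quota.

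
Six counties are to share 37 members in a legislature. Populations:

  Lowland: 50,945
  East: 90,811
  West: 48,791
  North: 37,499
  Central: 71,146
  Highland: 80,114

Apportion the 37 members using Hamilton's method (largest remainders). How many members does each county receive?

Total 379306; standard divisor 379306/37 ≈ 10251.514.
Standard quotas: Lowland 4.9695, East 8.8583, West 4.7594, North 3.6579, Central 6.9400, Highland 7.8148.
Lower quotas: Lowland 4, East 8, West 4, North 3, Central 6, Highland 7 (sum 32, leaving 5 seats).
Remainders in descending order: Lowland 0.9695, Central 0.9400, East 0.8583, Highland 0.8148, West 0.7594, North 0.6579.
Largest remainders: Lowland, Central, East, Highland, West receive the extra seats.

Lowland=5, East=9, West=5, North=3, Central=7, Highland=8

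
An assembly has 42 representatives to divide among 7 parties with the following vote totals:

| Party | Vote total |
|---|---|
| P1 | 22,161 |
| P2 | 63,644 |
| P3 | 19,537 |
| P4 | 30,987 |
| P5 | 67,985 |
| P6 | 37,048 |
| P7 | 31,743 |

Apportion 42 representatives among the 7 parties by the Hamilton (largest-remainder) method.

P1=3, P2=10, P3=3, P4=5, P5=10, P6=6, P7=5

The standard divisor is 273105/42 ≈ 6502.5.
Standard quotas: P1 3.4081, P2 9.7876, P3 3.0045, P4 4.7654, P5 10.4552, P6 5.6975, P7 4.8817.
Lower quotas: P1 3, P2 9, P3 3, P4 4, P5 10, P6 5, P7 4 (sum 38, leaving 4 seats).
Remainders in descending order: P7 0.8817, P2 0.7876, P4 0.7654, P6 0.6975, P5 0.4552, P1 0.4081, P3 0.0045.
The surplus seats go to P7, P2, P4, P6.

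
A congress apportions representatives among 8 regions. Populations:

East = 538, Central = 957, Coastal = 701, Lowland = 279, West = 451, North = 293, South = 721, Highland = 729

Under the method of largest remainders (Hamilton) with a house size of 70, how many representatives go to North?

Standard divisor: 4669 ÷ 70 ≈ 66.7.
Standard quotas: East 8.066, Central 14.348, Coastal 10.510, Lowland 4.183, West 6.762, North 4.393, South 10.810, Highland 10.930.
Lower quotas: East 8, Central 14, Coastal 10, Lowland 4, West 6, North 4, South 10, Highland 10 (sum 66, leaving 4 seats).
Remainders in descending order: Highland 0.930, South 0.810, West 0.762, Coastal 0.510, North 0.393, Central 0.348, Lowland 0.183, East 0.066.
The surplus seats go to Highland, South, West, Coastal.
North receives 4.

4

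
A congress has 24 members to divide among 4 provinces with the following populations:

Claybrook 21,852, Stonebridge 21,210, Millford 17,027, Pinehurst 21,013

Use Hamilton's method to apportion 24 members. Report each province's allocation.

Total 81102; standard divisor 81102/24 ≈ 3379.25.
Standard quotas: Claybrook 6.4665, Stonebridge 6.2765, Millford 5.0387, Pinehurst 6.2182.
Lower quotas: Claybrook 6, Stonebridge 6, Millford 5, Pinehurst 6 (sum 23, leaving 1 seat).
Remainders in descending order: Claybrook 0.4665, Stonebridge 0.2765, Pinehurst 0.2182, Millford 0.0387.
The surplus seat goes to Claybrook.

Claybrook=7, Stonebridge=6, Millford=5, Pinehurst=6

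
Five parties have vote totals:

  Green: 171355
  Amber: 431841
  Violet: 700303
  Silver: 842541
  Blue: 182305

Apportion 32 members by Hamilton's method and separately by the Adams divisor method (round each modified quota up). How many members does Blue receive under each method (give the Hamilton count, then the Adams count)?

Hamilton: Green 2, Amber 6, Violet 10, Silver 12, Blue 2.
Adams: Green 3, Amber 6, Violet 9, Silver 11, Blue 3.
Blue gets 2 under Hamilton and 3 under Adams.

2 and 3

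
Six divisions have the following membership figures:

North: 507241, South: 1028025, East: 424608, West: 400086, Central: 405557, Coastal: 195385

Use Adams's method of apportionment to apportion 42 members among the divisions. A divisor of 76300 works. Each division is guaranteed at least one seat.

North 7, South 14, East 6, West 6, Central 6, Coastal 3

With modified divisor 76300: modified quotas North 6.648, South 13.473, East 5.565, West 5.244, Central 5.315, Coastal 2.561.
Rounding up: North 7, South 14, East 6, West 6, Central 6, Coastal 3 (total 42).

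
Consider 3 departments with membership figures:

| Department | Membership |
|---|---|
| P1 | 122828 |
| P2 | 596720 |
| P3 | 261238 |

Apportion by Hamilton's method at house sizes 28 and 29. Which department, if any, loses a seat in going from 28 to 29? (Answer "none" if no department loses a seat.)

At 28 seats: P1 4, P2 17, P3 7.
At 29 seats: P1 3, P2 18, P3 8.
P1 drops from 4 to 3.

P1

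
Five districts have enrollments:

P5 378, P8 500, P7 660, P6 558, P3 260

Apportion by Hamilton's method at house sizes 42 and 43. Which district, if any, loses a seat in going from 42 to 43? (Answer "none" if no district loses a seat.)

At 42 seats: P5 7, P8 9, P7 12, P6 10, P3 4.
At 43 seats: P5 7, P8 9, P7 12, P6 10, P3 5.
No district's allocation decreased.

none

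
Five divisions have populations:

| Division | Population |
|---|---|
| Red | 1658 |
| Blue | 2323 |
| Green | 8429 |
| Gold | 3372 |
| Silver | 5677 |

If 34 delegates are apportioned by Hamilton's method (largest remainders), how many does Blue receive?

4

Total 21459; standard divisor 21459/34 ≈ 631.147.
Standard quotas: Red 2.6270, Blue 3.6806, Green 13.3550, Gold 5.3427, Silver 8.9947.
Lower quotas: Red 2, Blue 3, Green 13, Gold 5, Silver 8 (sum 31, leaving 3 seats).
Remainders in descending order: Silver 0.9947, Blue 0.6806, Red 0.6270, Green 0.3550, Gold 0.3427.
Largest remainders: Silver, Blue, Red receive the extra seats.
Blue receives 4.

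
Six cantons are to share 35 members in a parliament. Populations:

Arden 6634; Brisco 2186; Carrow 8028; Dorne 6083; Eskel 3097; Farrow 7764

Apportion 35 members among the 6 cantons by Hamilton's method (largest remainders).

Total 33792; standard divisor 33792/35 ≈ 965.486.
Standard quotas: Arden 6.8712, Brisco 2.2641, Carrow 8.3150, Dorne 6.3005, Eskel 3.2077, Farrow 8.0415.
Lower quotas: Arden 6, Brisco 2, Carrow 8, Dorne 6, Eskel 3, Farrow 8 (sum 33, leaving 2 seats).
Remainders in descending order: Arden 0.8712, Carrow 0.3150, Dorne 0.3005, Brisco 0.2641, Eskel 0.2077, Farrow 0.0415.
The surplus seats go to Arden, Carrow.

Arden 7, Brisco 2, Carrow 9, Dorne 6, Eskel 3, Farrow 8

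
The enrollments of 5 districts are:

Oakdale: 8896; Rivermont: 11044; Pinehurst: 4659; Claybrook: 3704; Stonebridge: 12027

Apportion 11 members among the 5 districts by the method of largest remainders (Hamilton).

Oakdale: 3; Rivermont: 3; Pinehurst: 1; Claybrook: 1; Stonebridge: 3

Total 40330; standard divisor 40330/11 ≈ 3666.364.
Standard quotas: Oakdale 2.4264, Rivermont 3.0122, Pinehurst 1.2707, Claybrook 1.0103, Stonebridge 3.2804.
Lower quotas: Oakdale 2, Rivermont 3, Pinehurst 1, Claybrook 1, Stonebridge 3 (sum 10, leaving 1 seat).
Remainders in descending order: Oakdale 0.4264, Stonebridge 0.2804, Pinehurst 0.2707, Rivermont 0.0122, Claybrook 0.0103.
Largest remainder: Oakdale receives the extra seat.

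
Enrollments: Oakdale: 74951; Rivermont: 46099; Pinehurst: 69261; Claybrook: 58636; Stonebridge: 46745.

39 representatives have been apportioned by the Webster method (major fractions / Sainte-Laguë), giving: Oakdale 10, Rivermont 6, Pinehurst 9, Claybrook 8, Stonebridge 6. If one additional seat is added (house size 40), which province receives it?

Pinehurst

Priority for the next seat is population ÷ (current seats + 0.5).
Priorities: Oakdale 7138.190, Rivermont 7092.154, Pinehurst 7290.632, Claybrook 6898.353, Stonebridge 7191.538.
Highest priority: Pinehurst.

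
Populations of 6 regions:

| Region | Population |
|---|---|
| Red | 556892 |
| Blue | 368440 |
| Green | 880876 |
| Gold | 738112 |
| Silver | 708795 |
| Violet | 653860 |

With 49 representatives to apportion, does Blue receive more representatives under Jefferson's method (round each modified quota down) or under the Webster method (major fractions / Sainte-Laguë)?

Webster

Jefferson: Red 7, Blue 4, Green 11, Gold 10, Silver 9, Violet 8.
Webster: Red 7, Blue 5, Green 11, Gold 9, Silver 9, Violet 8.
Blue gets 4 under Jefferson and 5 under Webster.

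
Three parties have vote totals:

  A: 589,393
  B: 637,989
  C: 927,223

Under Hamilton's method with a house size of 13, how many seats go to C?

Total 2154605; standard divisor 2154605/13 ≈ 165738.846.
Standard quotas: A 3.5562, B 3.8494, C 5.5945.
Lower quotas: A 3, B 3, C 5 (sum 11, leaving 2 seats).
Remainders in descending order: B 0.8494, C 0.5945, A 0.5562.
Largest remainders: B, C receive the extra seats.
C receives 6.

6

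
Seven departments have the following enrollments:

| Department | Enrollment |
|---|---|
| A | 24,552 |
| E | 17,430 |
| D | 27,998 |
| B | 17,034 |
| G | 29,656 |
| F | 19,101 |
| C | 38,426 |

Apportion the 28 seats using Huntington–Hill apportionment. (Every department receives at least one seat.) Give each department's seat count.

With divisor 6446: modified quotas A 3.809, E 2.704, D 4.343, B 2.643, G 4.601, F 2.963, C 5.961.
Geometric-mean thresholds: A √(3·4)=3.464, E √(2·3)=2.449, D √(4·5)=4.472, B √(2·3)=2.449, G √(4·5)=4.472, F √(2·3)=2.449, C √(5·6)=5.477.
Each quota rounded against its threshold gives A 4, E 3, D 4, B 3, G 5, F 3, C 6 (total 28).

A 4; E 3; D 4; B 3; G 5; F 3; C 6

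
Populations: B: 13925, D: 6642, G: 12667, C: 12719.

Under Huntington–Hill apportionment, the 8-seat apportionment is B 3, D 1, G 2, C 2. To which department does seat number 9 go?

C

Priority for the next seat is population ÷ (√(s·(s+1))).
Priorities: B 4019.801, D 4696.603, G 5171.281, C 5192.510.
Highest priority: C.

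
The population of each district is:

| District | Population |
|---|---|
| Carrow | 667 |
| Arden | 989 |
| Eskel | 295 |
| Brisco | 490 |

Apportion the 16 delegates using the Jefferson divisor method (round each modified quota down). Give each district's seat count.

Standard divisor 2441/16 ≈ 152.562; standard quotas: Carrow 4.372, Arden 6.483, Eskel 1.934, Brisco 3.212.
Rounding down gives 4, 6, 1, 3 = 14 seats, so the divisor must be adjusted.
With modified divisor 140: modified quotas Carrow 4.764, Arden 7.064, Eskel 2.107, Brisco 3.500.
Rounding down: Carrow 4, Arden 7, Eskel 2, Brisco 3 (total 16).

Carrow 4; Arden 7; Eskel 2; Brisco 3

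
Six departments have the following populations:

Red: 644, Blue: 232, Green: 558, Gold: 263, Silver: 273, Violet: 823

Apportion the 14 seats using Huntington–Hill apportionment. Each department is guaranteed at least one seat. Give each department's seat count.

With divisor 190: modified quotas Red 3.389, Blue 1.221, Green 2.937, Gold 1.384, Silver 1.437, Violet 4.332.
Geometric-mean thresholds: Red √(3·4)=3.464, Blue √(1·2)=1.414, Green √(2·3)=2.449, Gold √(1·2)=1.414, Silver √(1·2)=1.414, Violet √(4·5)=4.472.
Each quota rounded against its threshold gives Red 3, Blue 1, Green 3, Gold 1, Silver 2, Violet 4 (total 14).

Red 3; Blue 1; Green 3; Gold 1; Silver 2; Violet 4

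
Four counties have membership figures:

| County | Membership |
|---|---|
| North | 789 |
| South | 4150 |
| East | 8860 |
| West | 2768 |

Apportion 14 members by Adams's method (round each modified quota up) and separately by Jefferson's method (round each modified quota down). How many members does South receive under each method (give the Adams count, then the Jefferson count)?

Adams: North 1, South 3, East 7, West 3.
Jefferson: North 0, South 4, East 8, West 2.
South gets 3 under Adams and 4 under Jefferson.

3 and 4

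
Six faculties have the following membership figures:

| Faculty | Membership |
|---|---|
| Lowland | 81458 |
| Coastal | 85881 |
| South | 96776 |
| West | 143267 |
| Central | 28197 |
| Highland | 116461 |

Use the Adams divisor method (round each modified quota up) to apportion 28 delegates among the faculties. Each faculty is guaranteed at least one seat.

Standard divisor 552040/28 ≈ 19715.714; standard quotas: Lowland 4.132, Coastal 4.356, South 4.909, West 7.267, Central 1.430, Highland 5.907.
Rounding up gives 5, 5, 5, 8, 2, 6 = 31 seats, so the divisor must be adjusted.
With modified divisor 22400: modified quotas Lowland 3.637, Coastal 3.834, South 4.320, West 6.396, Central 1.259, Highland 5.199.
Rounding up: Lowland 4, Coastal 4, South 5, West 7, Central 2, Highland 6 (total 28).

Lowland: 4, Coastal: 4, South: 5, West: 7, Central: 2, Highland: 6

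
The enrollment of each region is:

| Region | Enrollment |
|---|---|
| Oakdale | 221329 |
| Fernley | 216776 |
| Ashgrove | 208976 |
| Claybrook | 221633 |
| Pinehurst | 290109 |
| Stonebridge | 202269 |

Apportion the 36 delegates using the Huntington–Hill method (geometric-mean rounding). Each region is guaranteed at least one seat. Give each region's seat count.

Oakdale: 6, Fernley: 6, Ashgrove: 5, Claybrook: 6, Pinehurst: 8, Stonebridge: 5

With divisor 38461: modified quotas Oakdale 5.755, Fernley 5.636, Ashgrove 5.433, Claybrook 5.763, Pinehurst 7.543, Stonebridge 5.259.
Geometric-mean thresholds: Oakdale √(5·6)=5.477, Fernley √(5·6)=5.477, Ashgrove √(5·6)=5.477, Claybrook √(5·6)=5.477, Pinehurst √(7·8)=7.483, Stonebridge √(5·6)=5.477.
Each quota rounded against its threshold gives Oakdale 6, Fernley 6, Ashgrove 5, Claybrook 6, Pinehurst 8, Stonebridge 5 (total 36).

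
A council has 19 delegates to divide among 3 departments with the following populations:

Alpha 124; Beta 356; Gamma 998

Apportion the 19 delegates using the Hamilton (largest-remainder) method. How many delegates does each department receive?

The standard divisor is 1478/19 ≈ 77.789.
Standard quotas: Alpha 1.594, Beta 4.576, Gamma 12.829.
Lower quotas: Alpha 1, Beta 4, Gamma 12 (sum 17, leaving 2 seats).
Remainders in descending order: Gamma 0.829, Alpha 0.594, Beta 0.576.
The surplus seats go to Gamma, Alpha.

Alpha=2; Beta=4; Gamma=13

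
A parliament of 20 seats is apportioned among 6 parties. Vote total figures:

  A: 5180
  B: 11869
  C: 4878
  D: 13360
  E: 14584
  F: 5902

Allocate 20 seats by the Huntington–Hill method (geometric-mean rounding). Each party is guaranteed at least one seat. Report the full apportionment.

With divisor 2825: modified quotas A 1.834, B 4.201, C 1.727, D 4.729, E 5.162, F 2.089.
Geometric-mean thresholds: A √(1·2)=1.414, B √(4·5)=4.472, C √(1·2)=1.414, D √(4·5)=4.472, E √(5·6)=5.477, F √(2·3)=2.449.
Each quota rounded against its threshold gives A 2, B 4, C 2, D 5, E 5, F 2 (total 20).

A: 2; B: 4; C: 2; D: 5; E: 5; F: 2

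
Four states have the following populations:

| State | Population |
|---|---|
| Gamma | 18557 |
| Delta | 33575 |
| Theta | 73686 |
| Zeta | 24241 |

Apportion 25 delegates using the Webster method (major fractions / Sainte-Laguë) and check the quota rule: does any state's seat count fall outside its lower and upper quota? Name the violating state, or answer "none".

none

Standard quotas: Gamma 3.092, Delta 5.594, Theta 12.276, Zeta 4.039.
Webster allocation: Gamma 3, Delta 6, Theta 12, Zeta 4.
Every allocation lies between the lower and upper quota.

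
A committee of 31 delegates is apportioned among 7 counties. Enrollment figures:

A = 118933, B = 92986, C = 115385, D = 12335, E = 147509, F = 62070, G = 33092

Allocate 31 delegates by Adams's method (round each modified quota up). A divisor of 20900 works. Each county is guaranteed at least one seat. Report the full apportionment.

A: 6; B: 5; C: 6; D: 1; E: 8; F: 3; G: 2

With modified divisor 20900: modified quotas A 5.691, B 4.449, C 5.521, D 0.590, E 7.058, F 2.970, G 1.583.
Rounding up: A 6, B 5, C 6, D 1, E 8, F 3, G 2 (total 31).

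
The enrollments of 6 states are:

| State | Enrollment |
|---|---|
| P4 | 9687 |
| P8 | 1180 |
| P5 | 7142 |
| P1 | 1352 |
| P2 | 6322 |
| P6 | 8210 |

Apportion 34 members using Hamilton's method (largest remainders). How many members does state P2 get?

Total 33893; standard divisor 33893/34 ≈ 996.853.
Standard quotas: P4 9.7176, P8 1.1837, P5 7.1645, P1 1.3563, P2 6.3420, P6 8.2359.
Lower quotas: P4 9, P8 1, P5 7, P1 1, P2 6, P6 8 (sum 32, leaving 2 seats).
Remainders in descending order: P4 0.7176, P1 0.3563, P2 0.3420, P6 0.2359, P8 0.1837, P5 0.1645.
The surplus seats go to P4, P1.
P2 receives 6.

6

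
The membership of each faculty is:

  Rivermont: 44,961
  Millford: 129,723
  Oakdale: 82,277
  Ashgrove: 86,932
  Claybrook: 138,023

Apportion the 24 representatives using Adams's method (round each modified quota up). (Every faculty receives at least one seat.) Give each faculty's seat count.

Standard divisor 481916/24 ≈ 20079.833; standard quotas: Rivermont 2.239, Millford 6.460, Oakdale 4.097, Ashgrove 4.329, Claybrook 6.874.
Rounding up gives 3, 7, 5, 5, 7 = 27 seats, so the divisor must be adjusted.
With modified divisor 22100: modified quotas Rivermont 2.034, Millford 5.870, Oakdale 3.723, Ashgrove 3.934, Claybrook 6.245.
Rounding up: Rivermont 3, Millford 6, Oakdale 4, Ashgrove 4, Claybrook 7 (total 24).

Rivermont 3; Millford 6; Oakdale 4; Ashgrove 4; Claybrook 7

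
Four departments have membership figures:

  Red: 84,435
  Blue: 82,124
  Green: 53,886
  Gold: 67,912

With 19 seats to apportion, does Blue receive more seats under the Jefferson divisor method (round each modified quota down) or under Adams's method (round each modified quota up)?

Jefferson

Jefferson: Red 6, Blue 6, Green 3, Gold 4.
Adams: Red 5, Blue 5, Green 4, Gold 5.
Blue gets 6 under Jefferson and 5 under Adams.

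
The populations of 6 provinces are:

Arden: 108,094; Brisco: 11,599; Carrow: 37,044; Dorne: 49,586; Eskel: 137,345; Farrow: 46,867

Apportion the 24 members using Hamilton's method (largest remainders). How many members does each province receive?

Arden 7; Brisco 1; Carrow 2; Dorne 3; Eskel 8; Farrow 3

Total 390535; standard divisor 390535/24 ≈ 16272.292.
Standard quotas: Arden 6.6428, Brisco 0.7128, Carrow 2.2765, Dorne 3.0473, Eskel 8.4404, Farrow 2.8802.
Lower quotas: Arden 6, Brisco 0, Carrow 2, Dorne 3, Eskel 8, Farrow 2 (sum 21, leaving 3 seats).
Remainders in descending order: Farrow 0.8802, Brisco 0.7128, Arden 0.6428, Eskel 0.4404, Carrow 0.2765, Dorne 0.0473.
Largest remainders: Farrow, Brisco, Arden receive the extra seats.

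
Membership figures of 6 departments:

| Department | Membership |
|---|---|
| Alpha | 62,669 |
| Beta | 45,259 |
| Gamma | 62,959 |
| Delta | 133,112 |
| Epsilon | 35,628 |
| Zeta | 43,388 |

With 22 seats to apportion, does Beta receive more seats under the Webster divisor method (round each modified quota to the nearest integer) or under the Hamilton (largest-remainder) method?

Webster: Alpha 4, Beta 3, Gamma 4, Delta 7, Epsilon 2, Zeta 2.
Hamilton: Alpha 4, Beta 2, Gamma 4, Delta 8, Epsilon 2, Zeta 2.
Beta gets 3 under Webster and 2 under Hamilton.

Webster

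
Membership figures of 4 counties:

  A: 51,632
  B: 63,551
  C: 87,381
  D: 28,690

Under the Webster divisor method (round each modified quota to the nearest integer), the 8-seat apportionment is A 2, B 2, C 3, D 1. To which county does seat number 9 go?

Priority for the next seat is population ÷ (current seats + 0.5).
Priorities: A 20652.800, B 25420.400, C 24966.000, D 19126.667.
Highest priority: B.

B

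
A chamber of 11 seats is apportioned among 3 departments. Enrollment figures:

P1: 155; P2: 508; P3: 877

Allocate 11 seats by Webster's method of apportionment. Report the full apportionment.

P1: 1; P2: 4; P3: 6

Standard divisor 1540/11 ≈ 140; standard quotas: P1 1.107, P2 3.629, P3 6.264.
Rounding to the nearest integer gives P1 1, P2 4, P3 6 — total 11, matching the house size, so no adjustment is needed.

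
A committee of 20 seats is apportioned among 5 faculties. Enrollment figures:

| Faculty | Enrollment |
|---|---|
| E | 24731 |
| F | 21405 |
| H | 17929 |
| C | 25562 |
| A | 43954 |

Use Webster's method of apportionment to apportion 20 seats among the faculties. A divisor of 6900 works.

With modified divisor 6900: modified quotas E 3.584, F 3.102, H 2.598, C 3.705, A 6.370.
Rounding to the nearest integer: E 4, F 3, H 3, C 4, A 6 (total 20).

E 4; F 3; H 3; C 4; A 6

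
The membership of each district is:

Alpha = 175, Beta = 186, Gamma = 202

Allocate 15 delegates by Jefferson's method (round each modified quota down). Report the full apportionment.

Standard divisor 563/15 ≈ 37.533; standard quotas: Alpha 4.663, Beta 4.956, Gamma 5.382.
Rounding down gives 4, 4, 5 = 13 seats, so the divisor must be adjusted.
With modified divisor 34: modified quotas Alpha 5.147, Beta 5.471, Gamma 5.941.
Rounding down: Alpha 5, Beta 5, Gamma 5 (total 15).

Alpha 5, Beta 5, Gamma 5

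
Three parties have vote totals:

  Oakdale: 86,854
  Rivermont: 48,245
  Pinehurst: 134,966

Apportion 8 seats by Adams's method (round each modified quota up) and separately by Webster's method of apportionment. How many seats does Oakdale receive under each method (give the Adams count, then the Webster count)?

2 and 3

Adams: Oakdale 2, Rivermont 2, Pinehurst 4.
Webster: Oakdale 3, Rivermont 1, Pinehurst 4.
Oakdale gets 2 under Adams and 3 under Webster.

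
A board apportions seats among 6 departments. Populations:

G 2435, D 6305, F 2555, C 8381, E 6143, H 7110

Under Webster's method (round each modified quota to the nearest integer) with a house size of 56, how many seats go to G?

Standard divisor 32929/56 ≈ 588.018; standard quotas: G 4.141, D 10.722, F 4.345, C 14.253, E 10.447, H 12.091.
Rounding to the nearest integer gives 4, 11, 4, 14, 10, 12 = 55 seats, so the divisor must be adjusted.
With modified divisor 580: modified quotas G 4.198, D 10.871, F 4.405, C 14.450, E 10.591, H 12.259.
Rounding to the nearest integer: G 4, D 11, F 4, C 14, E 11, H 12 (total 56).
G receives 4.

4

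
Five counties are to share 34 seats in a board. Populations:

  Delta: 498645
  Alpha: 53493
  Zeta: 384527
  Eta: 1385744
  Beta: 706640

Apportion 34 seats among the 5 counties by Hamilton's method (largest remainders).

Delta 6, Alpha 1, Zeta 4, Eta 15, Beta 8

Total 3029049; standard divisor 3029049/34 ≈ 89089.676.
Standard quotas: Delta 5.5971, Alpha 0.6004, Zeta 4.3162, Eta 15.5545, Beta 7.9318.
Lower quotas: Delta 5, Alpha 0, Zeta 4, Eta 15, Beta 7 (sum 31, leaving 3 seats).
Remainders in descending order: Beta 0.9318, Alpha 0.6004, Delta 0.5971, Eta 0.5545, Zeta 0.3162.
The surplus seats go to Beta, Alpha, Delta.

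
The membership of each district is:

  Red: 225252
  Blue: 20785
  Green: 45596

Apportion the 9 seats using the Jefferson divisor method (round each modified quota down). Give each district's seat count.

Standard divisor 291633/9 ≈ 32403.667; standard quotas: Red 6.951, Blue 0.641, Green 1.407.
Rounding down gives 6, 0, 1 = 7 seats, so the divisor must be adjusted.
With modified divisor 26600: modified quotas Red 8.468, Blue 0.781, Green 1.714.
Rounding down: Red 8, Blue 0, Green 1 (total 9).

Red: 8, Blue: 0, Green: 1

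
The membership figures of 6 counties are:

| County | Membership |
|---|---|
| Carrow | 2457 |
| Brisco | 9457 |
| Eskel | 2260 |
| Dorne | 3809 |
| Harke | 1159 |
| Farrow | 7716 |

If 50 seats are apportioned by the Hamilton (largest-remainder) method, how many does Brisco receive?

Standard divisor: 26858 ÷ 50 ≈ 537.16.
Standard quotas: Carrow 4.5741, Brisco 17.6056, Eskel 4.2073, Dorne 7.0910, Harke 2.1576, Farrow 14.3644.
Lower quotas: Carrow 4, Brisco 17, Eskel 4, Dorne 7, Harke 2, Farrow 14 (sum 48, leaving 2 seats).
Remainders in descending order: Brisco 0.6056, Carrow 0.5741, Farrow 0.3644, Eskel 0.2073, Harke 0.1576, Dorne 0.0910.
Largest remainders: Brisco, Carrow receive the extra seats.
Brisco receives 18.

18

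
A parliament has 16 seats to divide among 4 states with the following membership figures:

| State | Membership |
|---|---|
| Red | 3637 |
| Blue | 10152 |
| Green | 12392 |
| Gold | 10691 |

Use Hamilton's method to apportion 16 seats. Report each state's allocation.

Red 2, Blue 4, Green 5, Gold 5

The standard divisor is 36872/16 ≈ 2304.5.
Standard quotas: Red 1.5782, Blue 4.4053, Green 5.3773, Gold 4.6392.
Lower quotas: Red 1, Blue 4, Green 5, Gold 4 (sum 14, leaving 2 seats).
Remainders in descending order: Gold 0.6392, Red 0.5782, Blue 0.4053, Green 0.3773.
The surplus seats go to Gold, Red.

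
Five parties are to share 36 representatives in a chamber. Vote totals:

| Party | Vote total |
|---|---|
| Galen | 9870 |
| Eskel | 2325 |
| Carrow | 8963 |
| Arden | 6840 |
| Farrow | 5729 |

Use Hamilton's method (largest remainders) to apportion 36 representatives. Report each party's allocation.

The standard divisor is 33727/36 ≈ 936.861.
Standard quotas: Galen 10.5352, Eskel 2.4817, Carrow 9.5671, Arden 7.3010, Farrow 6.1151.
Lower quotas: Galen 10, Eskel 2, Carrow 9, Arden 7, Farrow 6 (sum 34, leaving 2 seats).
Remainders in descending order: Carrow 0.5671, Galen 0.5352, Eskel 0.4817, Arden 0.3010, Farrow 0.1151.
Largest remainders: Carrow, Galen receive the extra seats.

Galen 11, Eskel 2, Carrow 10, Arden 7, Farrow 6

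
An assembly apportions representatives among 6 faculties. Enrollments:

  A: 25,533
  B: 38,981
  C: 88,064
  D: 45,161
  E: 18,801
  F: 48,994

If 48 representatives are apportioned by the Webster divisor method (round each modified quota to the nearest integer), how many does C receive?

Standard divisor 265534/48 ≈ 5531.958; standard quotas: A 4.616, B 7.047, C 15.919, D 8.164, E 3.399, F 8.857.
Rounding to the nearest integer gives A 5, B 7, C 16, D 8, E 3, F 9 — total 48, matching the house size, so no adjustment is needed.
C receives 16.

16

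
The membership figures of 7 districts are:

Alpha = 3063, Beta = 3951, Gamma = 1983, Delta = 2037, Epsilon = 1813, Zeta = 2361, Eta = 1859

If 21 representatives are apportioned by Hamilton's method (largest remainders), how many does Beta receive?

5

Total 17067; standard divisor 17067/21 ≈ 812.714.
Standard quotas: Alpha 3.769, Beta 4.861, Gamma 2.440, Delta 2.506, Epsilon 2.231, Zeta 2.905, Eta 2.287.
Lower quotas: Alpha 3, Beta 4, Gamma 2, Delta 2, Epsilon 2, Zeta 2, Eta 2 (sum 17, leaving 4 seats).
Remainders in descending order: Zeta 0.905, Beta 0.861, Alpha 0.769, Delta 0.506, Gamma 0.440, Eta 0.287, Epsilon 0.231.
The surplus seats go to Zeta, Beta, Alpha, Delta.
Beta receives 5.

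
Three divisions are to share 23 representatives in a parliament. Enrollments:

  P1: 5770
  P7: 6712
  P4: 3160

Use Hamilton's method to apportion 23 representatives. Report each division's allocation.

Total 15642; standard divisor 15642/23 ≈ 680.087.
Standard quotas: P1 8.4842, P7 9.8693, P4 4.6465.
Lower quotas: P1 8, P7 9, P4 4 (sum 21, leaving 2 seats).
Remainders in descending order: P7 0.8693, P4 0.6465, P1 0.4842.
Largest remainders: P7, P4 receive the extra seats.

P1 8, P7 10, P4 5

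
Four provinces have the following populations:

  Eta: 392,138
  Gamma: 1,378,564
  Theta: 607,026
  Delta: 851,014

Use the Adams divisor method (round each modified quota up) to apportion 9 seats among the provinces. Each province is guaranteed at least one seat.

Standard divisor 3228742/9 ≈ 358749.111; standard quotas: Eta 1.093, Gamma 3.843, Theta 1.692, Delta 2.372.
Rounding up gives 2, 4, 2, 3 = 11 seats, so the divisor must be adjusted.
With modified divisor 442500: modified quotas Eta 0.886, Gamma 3.115, Theta 1.372, Delta 1.923.
Rounding up: Eta 1, Gamma 4, Theta 2, Delta 2 (total 9).

Eta 1, Gamma 4, Theta 2, Delta 2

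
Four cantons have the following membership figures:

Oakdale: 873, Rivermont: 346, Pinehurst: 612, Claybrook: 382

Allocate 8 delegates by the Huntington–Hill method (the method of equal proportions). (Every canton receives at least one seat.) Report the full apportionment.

With divisor 261: modified quotas Oakdale 3.345, Rivermont 1.326, Pinehurst 2.345, Claybrook 1.464.
Geometric-mean thresholds: Oakdale √(3·4)=3.464, Rivermont √(1·2)=1.414, Pinehurst √(2·3)=2.449, Claybrook √(1·2)=1.414.
Each quota rounded against its threshold gives Oakdale 3, Rivermont 1, Pinehurst 2, Claybrook 2 (total 8).

Oakdale: 3, Rivermont: 1, Pinehurst: 2, Claybrook: 2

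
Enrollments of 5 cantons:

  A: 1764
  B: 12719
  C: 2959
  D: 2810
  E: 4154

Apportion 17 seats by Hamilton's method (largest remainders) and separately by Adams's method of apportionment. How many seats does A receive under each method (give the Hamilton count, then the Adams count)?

Hamilton: A 1, B 9, C 2, D 2, E 3.
Adams: A 2, B 8, C 2, D 2, E 3.
A gets 1 under Hamilton and 2 under Adams.

1 and 2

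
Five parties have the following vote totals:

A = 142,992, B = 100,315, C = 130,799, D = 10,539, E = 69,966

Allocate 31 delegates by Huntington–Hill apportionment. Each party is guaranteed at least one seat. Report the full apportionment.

A=9, B=7, C=9, D=1, E=5

With divisor 15244: modified quotas A 9.380, B 6.581, C 8.580, D 0.691, E 4.590.
Geometric-mean thresholds: A √(9·10)=9.487, B √(6·7)=6.481, C √(8·9)=8.485, D (min 1), E √(4·5)=4.472.
Each quota rounded against its threshold gives A 9, B 7, C 9, D 1, E 5 (total 31).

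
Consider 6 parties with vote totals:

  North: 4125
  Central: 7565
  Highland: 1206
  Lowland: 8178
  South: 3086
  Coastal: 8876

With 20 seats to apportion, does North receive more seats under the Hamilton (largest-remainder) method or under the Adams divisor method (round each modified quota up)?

Hamilton: North 2, Central 5, Highland 1, Lowland 5, South 2, Coastal 5.
Adams: North 3, Central 4, Highland 1, Lowland 5, South 2, Coastal 5.
North gets 2 under Hamilton and 3 under Adams.

Adams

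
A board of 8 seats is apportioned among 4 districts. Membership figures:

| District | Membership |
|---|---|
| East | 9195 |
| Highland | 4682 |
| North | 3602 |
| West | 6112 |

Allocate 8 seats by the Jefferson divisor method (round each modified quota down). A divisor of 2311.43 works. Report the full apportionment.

East: 3, Highland: 2, North: 1, West: 2

With modified divisor 2311.43: modified quotas East 3.978, Highland 2.026, North 1.558, West 2.644.
Rounding down: East 3, Highland 2, North 1, West 2 (total 8).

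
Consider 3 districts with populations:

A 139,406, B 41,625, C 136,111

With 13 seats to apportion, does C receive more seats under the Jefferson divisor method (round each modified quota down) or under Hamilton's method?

Jefferson

Jefferson: A 6, B 1, C 6.
Hamilton: A 6, B 2, C 5.
C gets 6 under Jefferson and 5 under Hamilton.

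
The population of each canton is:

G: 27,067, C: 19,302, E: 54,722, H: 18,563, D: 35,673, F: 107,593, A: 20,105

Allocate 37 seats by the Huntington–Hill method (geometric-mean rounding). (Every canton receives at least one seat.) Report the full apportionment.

G 3; C 3; E 7; H 2; D 5; F 14; A 3

With divisor 7847: modified quotas G 3.449, C 2.460, E 6.974, H 2.366, D 4.546, F 13.711, A 2.562.
Geometric-mean thresholds: G √(3·4)=3.464, C √(2·3)=2.449, E √(6·7)=6.481, H √(2·3)=2.449, D √(4·5)=4.472, F √(13·14)=13.491, A √(2·3)=2.449.
Each quota rounded against its threshold gives G 3, C 3, E 7, H 2, D 5, F 14, A 3 (total 37).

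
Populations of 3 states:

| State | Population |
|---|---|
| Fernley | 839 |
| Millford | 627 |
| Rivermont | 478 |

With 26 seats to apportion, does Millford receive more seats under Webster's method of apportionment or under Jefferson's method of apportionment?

Webster

Webster: Fernley 11, Millford 9, Rivermont 6.
Jefferson: Fernley 12, Millford 8, Rivermont 6.
Millford gets 9 under Webster and 8 under Jefferson.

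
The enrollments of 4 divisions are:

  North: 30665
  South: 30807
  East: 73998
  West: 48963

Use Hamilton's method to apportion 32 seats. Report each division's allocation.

Total 184433; standard divisor 184433/32 ≈ 5763.531.
Standard quotas: North 5.3205, South 5.3452, East 12.8390, West 8.4953.
Lower quotas: North 5, South 5, East 12, West 8 (sum 30, leaving 2 seats).
Remainders in descending order: East 0.8390, West 0.4953, South 0.3452, North 0.3205.
Largest remainders: East, West receive the extra seats.

North=5; South=5; East=13; West=9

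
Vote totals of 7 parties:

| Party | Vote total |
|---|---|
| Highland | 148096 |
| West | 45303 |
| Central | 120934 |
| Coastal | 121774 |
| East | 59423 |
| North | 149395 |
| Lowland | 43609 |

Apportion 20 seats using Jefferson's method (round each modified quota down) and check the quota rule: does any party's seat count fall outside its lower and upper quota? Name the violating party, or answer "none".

none

Standard quotas: Highland 4.302, West 1.316, Central 3.513, Coastal 3.537, East 1.726, North 4.340, Lowland 1.267.
Jefferson allocation: Highland 4, West 1, Central 4, Coastal 4, East 1, North 5, Lowland 1.
Every allocation lies between the lower and upper quota.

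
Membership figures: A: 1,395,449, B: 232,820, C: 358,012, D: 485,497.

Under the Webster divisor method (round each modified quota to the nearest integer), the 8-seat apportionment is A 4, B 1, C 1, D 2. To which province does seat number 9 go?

Priority for the next seat is population ÷ (current seats + 0.5).
Priorities: A 310099.778, B 155213.333, C 238674.667, D 194198.800.
Highest priority: A.

A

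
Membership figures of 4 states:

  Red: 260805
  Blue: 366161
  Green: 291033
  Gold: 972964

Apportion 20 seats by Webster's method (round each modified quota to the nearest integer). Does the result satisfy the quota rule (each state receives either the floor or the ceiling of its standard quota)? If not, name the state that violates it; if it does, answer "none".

Standard quotas: Red 2.758, Blue 3.873, Green 3.078, Gold 10.291.
Webster allocation: Red 3, Blue 4, Green 3, Gold 10.
Every allocation lies between the lower and upper quota.

none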